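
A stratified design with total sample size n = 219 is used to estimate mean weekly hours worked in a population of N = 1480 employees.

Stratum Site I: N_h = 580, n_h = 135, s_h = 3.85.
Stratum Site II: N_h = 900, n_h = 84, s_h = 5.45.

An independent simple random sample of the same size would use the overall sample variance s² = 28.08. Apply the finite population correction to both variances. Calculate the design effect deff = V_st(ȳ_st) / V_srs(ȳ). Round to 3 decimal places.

V̂(ȳ_st) = Σ W_h² (1 − n_h/N_h) s_h²/n_h, with W_h = N_h/N and N = 1480:
  stratum Site I: (580/1480)²·(1 − 135/580)·3.85²/135 = 0.0129376
  stratum Site II: (900/1480)²·(1 − 84/900)·5.45²/84 = 0.118556
V_st = 0.131493
V_srs = (1 − 219/1480)·28.08/219 = 0.109246
deff = V_st / V_srs = 0.131493/0.109246 = 1.2036

deff ≈ 1.204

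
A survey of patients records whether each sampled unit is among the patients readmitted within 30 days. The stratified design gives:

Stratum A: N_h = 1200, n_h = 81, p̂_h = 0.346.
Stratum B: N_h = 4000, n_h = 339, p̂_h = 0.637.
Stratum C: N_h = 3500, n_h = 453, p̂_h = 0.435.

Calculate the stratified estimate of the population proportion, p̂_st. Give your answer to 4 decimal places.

N = 8700; stratum weights W_h = N_h/N.
p̂_st = Σ W_h p̂_h = (1200·0.346 + 4000·0.637 + 3500·0.435)/8700 = 0.51560

p̂_st ≈ 0.5156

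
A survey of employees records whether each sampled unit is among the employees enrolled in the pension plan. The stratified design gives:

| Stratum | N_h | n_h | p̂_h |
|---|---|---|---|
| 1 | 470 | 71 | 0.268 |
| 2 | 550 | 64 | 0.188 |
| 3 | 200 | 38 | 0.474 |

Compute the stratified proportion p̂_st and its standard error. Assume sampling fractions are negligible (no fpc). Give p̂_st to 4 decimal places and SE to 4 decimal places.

N = 1220; stratum weights W_h = N_h/N.
p̂_st = Σ W_h p̂_h = (470·0.268 + 550·0.188 + 200·0.474)/1220 = 0.26570
V̂(p̂_st) = Σ W_h² p̂_h(1−p̂_h)/(n_h−1):
  stratum 1: (470/1220)²·0.268·0.732/70 = 0.000415933
  stratum 2: (550/1220)²·0.188·0.812/63 = 0.000492469
  stratum 3: (200/1220)²·0.474·0.526/37 = 0.000181093
V̂(p̂_st) = 0.0010895; SE = √V̂ = 0.0330075

p̂_st ≈ 0.2657, SE ≈ 0.0330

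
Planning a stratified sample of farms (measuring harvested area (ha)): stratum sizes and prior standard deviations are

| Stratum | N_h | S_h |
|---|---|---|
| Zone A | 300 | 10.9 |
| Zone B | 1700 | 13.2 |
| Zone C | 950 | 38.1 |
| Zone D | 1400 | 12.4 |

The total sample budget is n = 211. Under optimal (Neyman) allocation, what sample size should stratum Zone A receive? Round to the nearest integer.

Neyman allocation: n_h = n · N_h S_h / Σ N_i S_i, with n = 211.
  stratum Zone A: N_h·S_h = 300·10.9 = 3270.00
  stratum Zone B: N_h·S_h = 1700·13.2 = 22440.00
  stratum Zone C: N_h·S_h = 950·38.1 = 36195.00
  stratum Zone D: N_h·S_h = 1400·12.4 = 17360.00
Σ N_h S_h = 79265.00
n for stratum Zone A = 211·3270.00/79265.00 = 8.705 → 9

9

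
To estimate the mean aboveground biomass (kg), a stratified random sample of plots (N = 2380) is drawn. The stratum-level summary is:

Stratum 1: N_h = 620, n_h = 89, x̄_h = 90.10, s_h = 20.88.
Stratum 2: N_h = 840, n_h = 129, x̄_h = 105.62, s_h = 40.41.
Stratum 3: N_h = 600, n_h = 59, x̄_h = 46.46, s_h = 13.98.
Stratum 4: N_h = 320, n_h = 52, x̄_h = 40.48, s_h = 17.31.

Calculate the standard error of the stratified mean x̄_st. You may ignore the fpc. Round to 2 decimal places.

SE(x̄_st) ≈ 1.49

V̂(x̄_st) = Σ W_h² s_h²/n_h, with W_h = N_h/N and N = 2380:
  stratum 1: (620/2380)²·20.88²/89 = 0.33243
  stratum 2: (840/2380)²·40.41²/129 = 1.57686
  stratum 3: (600/2380)²·13.98²/59 = 0.210529
  stratum 4: (320/2380)²·17.31²/52 = 0.104169
V̂(x̄_st) = 2.22399
SE(x̄_st) = √2.22399 = 1.4913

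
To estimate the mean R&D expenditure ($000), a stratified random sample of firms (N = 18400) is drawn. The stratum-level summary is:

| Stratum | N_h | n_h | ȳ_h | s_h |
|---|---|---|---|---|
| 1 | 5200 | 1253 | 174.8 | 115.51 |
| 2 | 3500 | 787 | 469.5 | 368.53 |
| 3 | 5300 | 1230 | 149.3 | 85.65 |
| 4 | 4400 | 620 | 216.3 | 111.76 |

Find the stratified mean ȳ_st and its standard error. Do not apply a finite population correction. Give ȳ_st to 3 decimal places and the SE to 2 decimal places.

ȳ_st = Σ W_h ȳ_h = (5200·174.8 + 3500·469.5 + 5300·149.3 + 4400·216.3)/18400 = 233.43587
V̂(ȳ_st) = Σ W_h² s_h²/n_h, with W_h = N_h/N and N = 18400:
  stratum 1: (5200/18400)²·115.51²/1253 = 0.85047
  stratum 2: (3500/18400)²·368.53²/787 = 6.24412
  stratum 3: (5300/18400)²·85.65²/1230 = 0.494841
  stratum 4: (4400/18400)²·111.76²/620 = 1.152
V̂(ȳ_st) = 8.74143
SE(ȳ_st) = √8.74143 = 2.95659

ȳ_st ≈ 233.436, SE ≈ 2.96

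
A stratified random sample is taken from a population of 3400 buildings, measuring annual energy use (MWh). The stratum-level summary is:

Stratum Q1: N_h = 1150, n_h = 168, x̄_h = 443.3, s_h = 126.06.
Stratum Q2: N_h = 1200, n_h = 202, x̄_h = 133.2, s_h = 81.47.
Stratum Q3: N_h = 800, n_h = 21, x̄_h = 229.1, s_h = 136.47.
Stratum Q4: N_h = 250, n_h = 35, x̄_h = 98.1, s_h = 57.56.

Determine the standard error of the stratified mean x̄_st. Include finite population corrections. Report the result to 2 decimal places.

V̂(x̄_st) = Σ W_h² (1 − n_h/N_h) s_h²/n_h, with W_h = N_h/N and N = 3400:
  stratum Q1: (1150/3400)²·(1 − 168/1150)·126.06²/168 = 9.24053
  stratum Q2: (1200/3400)²·(1 − 202/1200)·81.47²/202 = 3.40407
  stratum Q3: (800/3400)²·(1 − 21/800)·136.47²/21 = 47.8107
  stratum Q4: (250/3400)²·(1 − 35/250)·57.56²/35 = 0.440143
V̂(x̄_st) = 60.8954
SE(x̄_st) = √60.8954 = 7.80355

SE(x̄_st) ≈ 7.80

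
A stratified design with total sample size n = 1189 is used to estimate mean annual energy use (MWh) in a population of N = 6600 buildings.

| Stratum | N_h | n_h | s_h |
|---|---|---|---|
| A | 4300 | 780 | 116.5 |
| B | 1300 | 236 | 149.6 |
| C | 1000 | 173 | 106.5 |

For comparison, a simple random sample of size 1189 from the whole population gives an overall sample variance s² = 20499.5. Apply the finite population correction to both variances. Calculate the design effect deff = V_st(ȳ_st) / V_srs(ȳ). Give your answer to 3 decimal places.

deff ≈ 0.729

V̂(ȳ_st) = Σ W_h² (1 − n_h/N_h) s_h²/n_h, with W_h = N_h/N and N = 6600:
  stratum A: (4300/6600)²·(1 − 780/4300)·116.5²/780 = 6.04617
  stratum B: (1300/6600)²·(1 − 236/1300)·149.6²/236 = 3.01126
  stratum C: (1000/6600)²·(1 − 173/1000)·106.5²/173 = 1.24472
V_st = 10.3021
V_srs = (1 − 1189/6600)·20499.5/1189 = 14.135
deff = V_st / V_srs = 10.3021/14.135 = 0.7288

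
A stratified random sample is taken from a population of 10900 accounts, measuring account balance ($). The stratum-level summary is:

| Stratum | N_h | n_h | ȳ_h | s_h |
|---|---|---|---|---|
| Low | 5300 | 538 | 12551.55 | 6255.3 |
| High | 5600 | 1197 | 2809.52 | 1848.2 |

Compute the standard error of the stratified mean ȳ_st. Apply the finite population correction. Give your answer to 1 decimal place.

SE(ȳ_st) ≈ 126.7

V̂(ȳ_st) = Σ W_h² (1 − n_h/N_h) s_h²/n_h, with W_h = N_h/N and N = 10900:
  stratum Low: (5300/10900)²·(1 − 538/5300)·6255.3²/538 = 15449.9
  stratum High: (5600/10900)²·(1 − 1197/5600)·1848.2²/1197 = 592.226
V̂(ȳ_st) = 16042.1
SE(ȳ_st) = √16042.1 = 126.658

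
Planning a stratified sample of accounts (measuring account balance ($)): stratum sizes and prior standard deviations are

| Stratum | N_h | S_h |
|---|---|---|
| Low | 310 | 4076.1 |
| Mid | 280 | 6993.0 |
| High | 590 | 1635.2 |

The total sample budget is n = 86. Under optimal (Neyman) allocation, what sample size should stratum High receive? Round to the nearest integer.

Neyman allocation: n_h = n · N_h S_h / Σ N_i S_i, with n = 86.
  stratum Low: N_h·S_h = 310·4076.1 = 1263591.00
  stratum Mid: N_h·S_h = 280·6993.0 = 1958040.00
  stratum High: N_h·S_h = 590·1635.2 = 964768.00
Σ N_h S_h = 4186399.00
n for stratum High = 86·964768.00/4186399.00 = 19.819 → 20

20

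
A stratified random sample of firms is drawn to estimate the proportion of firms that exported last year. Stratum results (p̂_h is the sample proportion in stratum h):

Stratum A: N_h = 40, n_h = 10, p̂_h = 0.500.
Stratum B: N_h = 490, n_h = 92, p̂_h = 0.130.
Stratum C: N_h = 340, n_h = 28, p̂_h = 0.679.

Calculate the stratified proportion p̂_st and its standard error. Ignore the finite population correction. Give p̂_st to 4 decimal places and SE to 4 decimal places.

p̂_st ≈ 0.3616, SE ≈ 0.0411

N = 870; stratum weights W_h = N_h/N.
p̂_st = Σ W_h p̂_h = (40·0.500 + 490·0.130 + 340·0.679)/870 = 0.36156
V̂(p̂_st) = Σ W_h² p̂_h(1−p̂_h)/(n_h−1):
  stratum A: (40/870)²·0.500·0.500/9 = 5.8719e-05
  stratum B: (490/870)²·0.130·0.870/91 = 0.000394253
  stratum C: (340/870)²·0.679·0.321/27 = 0.00123291
V̂(p̂_st) = 0.00168588; SE = √V̂ = 0.0410595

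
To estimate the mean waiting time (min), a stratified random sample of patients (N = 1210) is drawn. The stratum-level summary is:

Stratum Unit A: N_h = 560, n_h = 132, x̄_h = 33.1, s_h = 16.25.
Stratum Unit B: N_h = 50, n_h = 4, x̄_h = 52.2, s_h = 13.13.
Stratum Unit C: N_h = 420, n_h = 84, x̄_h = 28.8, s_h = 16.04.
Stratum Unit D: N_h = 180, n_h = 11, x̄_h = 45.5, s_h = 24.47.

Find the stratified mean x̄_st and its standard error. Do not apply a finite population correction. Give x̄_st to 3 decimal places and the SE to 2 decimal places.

x̄_st ≈ 34.241, SE ≈ 1.44

x̄_st = Σ W_h x̄_h = (560·33.1 + 50·52.2 + 420·28.8 + 180·45.5)/1210 = 34.24132
V̂(x̄_st) = Σ W_h² s_h²/n_h, with W_h = N_h/N and N = 1210:
  stratum Unit A: (560/1210)²·16.25²/132 = 0.428487
  stratum Unit B: (50/1210)²·13.13²/4 = 0.0735934
  stratum Unit C: (420/1210)²·16.04²/84 = 0.369026
  stratum Unit D: (180/1210)²·24.47²/11 = 1.20462
V̂(x̄_st) = 2.07573
SE(x̄_st) = √2.07573 = 1.44074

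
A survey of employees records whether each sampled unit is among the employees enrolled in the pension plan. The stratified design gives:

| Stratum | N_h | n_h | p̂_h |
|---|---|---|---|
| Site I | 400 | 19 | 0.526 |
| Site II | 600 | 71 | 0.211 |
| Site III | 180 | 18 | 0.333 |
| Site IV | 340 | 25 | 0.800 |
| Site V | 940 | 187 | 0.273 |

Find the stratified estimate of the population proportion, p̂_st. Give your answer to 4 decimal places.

N = 2460; stratum weights W_h = N_h/N.
p̂_st = Σ W_h p̂_h = (400·0.526 + 600·0.211 + 180·0.333 + 340·0.800 + 940·0.273)/2460 = 0.37624

p̂_st ≈ 0.3762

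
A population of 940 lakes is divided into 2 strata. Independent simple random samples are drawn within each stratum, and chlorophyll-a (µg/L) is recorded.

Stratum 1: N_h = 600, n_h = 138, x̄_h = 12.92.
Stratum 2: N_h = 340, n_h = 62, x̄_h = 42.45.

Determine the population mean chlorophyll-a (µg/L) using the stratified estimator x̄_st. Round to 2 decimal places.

N = Σ N_h = 940. Stratum weights W_h = N_h/N.
x̄_st = (600·12.92 + 340·42.45) / 940 = 23.6011

x̄_st ≈ 23.60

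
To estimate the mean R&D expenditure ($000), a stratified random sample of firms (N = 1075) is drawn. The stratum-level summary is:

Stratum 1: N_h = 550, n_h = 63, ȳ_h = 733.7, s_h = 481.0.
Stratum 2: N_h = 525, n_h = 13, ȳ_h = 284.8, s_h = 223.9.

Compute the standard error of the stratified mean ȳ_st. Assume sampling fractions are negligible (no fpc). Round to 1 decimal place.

SE(ȳ_st) ≈ 43.4

V̂(ȳ_st) = Σ W_h² s_h²/n_h, with W_h = N_h/N and N = 1075:
  stratum 1: (550/1075)²·481.0²/63 = 961.298
  stratum 2: (525/1075)²·223.9²/13 = 919.743
V̂(ȳ_st) = 1881.04
SE(ȳ_st) = √1881.04 = 43.371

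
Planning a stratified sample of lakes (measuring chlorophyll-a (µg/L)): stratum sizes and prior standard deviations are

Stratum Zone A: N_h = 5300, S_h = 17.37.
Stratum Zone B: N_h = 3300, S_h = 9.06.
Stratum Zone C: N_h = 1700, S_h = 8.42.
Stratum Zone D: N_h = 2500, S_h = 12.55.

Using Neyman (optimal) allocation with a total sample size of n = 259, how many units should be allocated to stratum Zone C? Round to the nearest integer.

22

Neyman allocation: n_h = n · N_h S_h / Σ N_i S_i, with n = 259.
  stratum Zone A: N_h·S_h = 5300·17.37 = 92061.00
  stratum Zone B: N_h·S_h = 3300·9.06 = 29898.00
  stratum Zone C: N_h·S_h = 1700·8.42 = 14314.00
  stratum Zone D: N_h·S_h = 2500·12.55 = 31375.00
Σ N_h S_h = 167648.00
n for stratum Zone C = 259·14314.00/167648.00 = 22.114 → 22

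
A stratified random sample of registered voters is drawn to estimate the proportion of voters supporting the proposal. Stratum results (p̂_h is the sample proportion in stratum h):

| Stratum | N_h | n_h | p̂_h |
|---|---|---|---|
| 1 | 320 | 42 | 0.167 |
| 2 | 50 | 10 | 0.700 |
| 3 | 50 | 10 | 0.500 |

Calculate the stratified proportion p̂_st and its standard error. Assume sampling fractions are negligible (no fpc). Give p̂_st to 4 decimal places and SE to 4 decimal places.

p̂_st ≈ 0.2701, SE ≈ 0.0519

N = 420; stratum weights W_h = N_h/N.
p̂_st = Σ W_h p̂_h = (320·0.167 + 50·0.700 + 50·0.500)/420 = 0.27010
V̂(p̂_st) = Σ W_h² p̂_h(1−p̂_h)/(n_h−1):
  stratum 1: (320/420)²·0.167·0.833/41 = 0.0019696
  stratum 2: (50/420)²·0.700·0.300/9 = 0.000330688
  stratum 3: (50/420)²·0.500·0.500/9 = 0.000393676
V̂(p̂_st) = 0.00269397; SE = √V̂ = 0.0519035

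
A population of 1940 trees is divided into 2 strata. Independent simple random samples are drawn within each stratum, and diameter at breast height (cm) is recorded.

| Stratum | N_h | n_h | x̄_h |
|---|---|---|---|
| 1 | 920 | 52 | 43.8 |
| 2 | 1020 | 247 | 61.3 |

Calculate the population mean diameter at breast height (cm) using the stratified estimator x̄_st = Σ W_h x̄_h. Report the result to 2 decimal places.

x̄_st ≈ 53.00

N = Σ N_h = 1940. Stratum weights W_h = N_h/N.
x̄_st = (920·43.8 + 1020·61.3) / 1940 = 53.0010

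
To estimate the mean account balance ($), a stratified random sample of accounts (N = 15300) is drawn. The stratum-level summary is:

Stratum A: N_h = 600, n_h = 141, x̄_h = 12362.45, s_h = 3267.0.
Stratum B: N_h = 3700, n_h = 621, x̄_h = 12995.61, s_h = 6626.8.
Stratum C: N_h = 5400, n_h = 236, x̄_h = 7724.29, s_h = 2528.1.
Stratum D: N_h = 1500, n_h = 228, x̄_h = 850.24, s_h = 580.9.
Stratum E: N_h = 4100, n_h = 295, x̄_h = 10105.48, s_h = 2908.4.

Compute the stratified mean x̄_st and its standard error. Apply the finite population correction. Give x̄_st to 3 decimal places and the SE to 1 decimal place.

x̄_st = Σ W_h x̄_h = (600·12362.45 + 3700·12995.61 + 5400·7724.29 + 1500·850.24 + 4100·10105.48)/15300 = 9145.11248
V̂(x̄_st) = Σ W_h² (1 − n_h/N_h) s_h²/n_h, with W_h = N_h/N and N = 15300:
  stratum A: (600/15300)²·(1 − 141/600)·3267.0²/141 = 89.0554
  stratum B: (3700/15300)²·(1 − 621/3700)·6626.8²/621 = 3441.48
  stratum C: (5400/15300)²·(1 − 236/5400)·2528.1²/236 = 3226.07
  stratum D: (1500/15300)²·(1 − 228/1500)·580.9²/228 = 12.0632
  stratum E: (4100/15300)²·(1 − 295/4100)·2908.4²/295 = 1910.92
V̂(x̄_st) = 8679.58
SE(x̄_st) = √8679.58 = 93.1643

x̄_st ≈ 9145.112, SE ≈ 93.2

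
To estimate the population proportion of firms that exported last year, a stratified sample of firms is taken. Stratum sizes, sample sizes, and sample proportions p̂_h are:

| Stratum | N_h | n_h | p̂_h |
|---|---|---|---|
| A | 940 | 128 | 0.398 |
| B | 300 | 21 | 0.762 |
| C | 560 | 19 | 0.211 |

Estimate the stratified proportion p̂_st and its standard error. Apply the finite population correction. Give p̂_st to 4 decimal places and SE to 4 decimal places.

N = 1800; stratum weights W_h = N_h/N.
p̂_st = Σ W_h p̂_h = (940·0.398 + 300·0.762 + 560·0.211)/1800 = 0.40049
V̂(p̂_st) = Σ W_h² (1 − n_h/N_h) p̂_h(1−p̂_h)/(n_h−1):
  stratum A: (940/1800)²·(1 − 128/940)·0.398·0.602/127 = 0.000444442
  stratum B: (300/1800)²·(1 − 21/300)·0.762·0.238/20 = 0.000234251
  stratum C: (560/1800)²·(1 − 19/560)·0.211·0.789/18 = 0.000864823
V̂(p̂_st) = 0.00154352; SE = √V̂ = 0.0392876

p̂_st ≈ 0.4005, SE ≈ 0.0393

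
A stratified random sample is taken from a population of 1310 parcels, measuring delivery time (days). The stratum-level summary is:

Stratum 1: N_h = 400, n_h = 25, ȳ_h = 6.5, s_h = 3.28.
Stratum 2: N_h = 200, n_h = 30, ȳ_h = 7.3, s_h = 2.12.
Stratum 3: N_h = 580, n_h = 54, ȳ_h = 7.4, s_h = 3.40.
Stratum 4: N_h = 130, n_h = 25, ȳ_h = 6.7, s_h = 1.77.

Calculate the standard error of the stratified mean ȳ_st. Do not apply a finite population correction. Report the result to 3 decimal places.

V̂(ȳ_st) = Σ W_h² s_h²/n_h, with W_h = N_h/N and N = 1310:
  stratum 1: (400/1310)²·3.28²/25 = 0.0401222
  stratum 2: (200/1310)²·2.12²/30 = 0.00349195
  stratum 3: (580/1310)²·3.40²/54 = 0.0419641
  stratum 4: (130/1310)²·1.77²/25 = 0.0012341
V̂(ȳ_st) = 0.0868123
SE(ȳ_st) = √0.0868123 = 0.294639

SE(ȳ_st) ≈ 0.295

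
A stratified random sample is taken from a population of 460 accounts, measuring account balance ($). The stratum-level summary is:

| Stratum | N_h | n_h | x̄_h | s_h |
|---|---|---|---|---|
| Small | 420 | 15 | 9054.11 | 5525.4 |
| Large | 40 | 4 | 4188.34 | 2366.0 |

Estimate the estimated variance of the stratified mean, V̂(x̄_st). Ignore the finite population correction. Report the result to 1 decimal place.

V̂(x̄_st) ≈ 1707337.0

V̂(x̄_st) = Σ W_h² s_h²/n_h, with W_h = N_h/N and N = 460:
  stratum Small: (420/460)²·5525.4²/15 = 1.69675e+06
  stratum Large: (40/460)²·2366.0²/4 = 10582.1
V̂(x̄_st) = 1.70734e+06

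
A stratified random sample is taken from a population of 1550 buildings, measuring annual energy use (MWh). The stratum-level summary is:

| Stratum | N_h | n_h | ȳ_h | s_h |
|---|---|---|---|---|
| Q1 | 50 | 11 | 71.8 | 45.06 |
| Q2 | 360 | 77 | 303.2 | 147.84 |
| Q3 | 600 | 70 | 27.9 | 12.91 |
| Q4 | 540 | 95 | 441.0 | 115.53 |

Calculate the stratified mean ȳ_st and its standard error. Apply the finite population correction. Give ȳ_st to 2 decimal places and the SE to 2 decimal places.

ȳ_st ≈ 237.18, SE ≈ 5.15

ȳ_st = Σ W_h ȳ_h = (50·71.8 + 360·303.2 + 600·27.9 + 540·441.0)/1550 = 237.17548
V̂(ȳ_st) = Σ W_h² (1 − n_h/N_h) s_h²/n_h, with W_h = N_h/N and N = 1550:
  stratum Q1: (50/1550)²·(1 − 11/50)·45.06²/11 = 0.149817
  stratum Q2: (360/1550)²·(1 − 77/360)·147.84²/77 = 12.037
  stratum Q3: (600/1550)²·(1 − 70/600)·12.91²/70 = 0.315151
  stratum Q4: (540/1550)²·(1 − 95/540)·115.53²/95 = 14.0526
V̂(ȳ_st) = 26.5546
SE(ȳ_st) = √26.5546 = 5.15311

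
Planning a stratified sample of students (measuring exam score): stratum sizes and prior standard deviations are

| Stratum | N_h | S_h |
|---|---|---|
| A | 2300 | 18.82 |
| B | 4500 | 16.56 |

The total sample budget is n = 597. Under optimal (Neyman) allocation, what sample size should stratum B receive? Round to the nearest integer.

378

Neyman allocation: n_h = n · N_h S_h / Σ N_i S_i, with n = 597.
  stratum A: N_h·S_h = 2300·18.82 = 43286.00
  stratum B: N_h·S_h = 4500·16.56 = 74520.00
Σ N_h S_h = 117806.00
n for stratum B = 597·74520.00/117806.00 = 377.642 → 378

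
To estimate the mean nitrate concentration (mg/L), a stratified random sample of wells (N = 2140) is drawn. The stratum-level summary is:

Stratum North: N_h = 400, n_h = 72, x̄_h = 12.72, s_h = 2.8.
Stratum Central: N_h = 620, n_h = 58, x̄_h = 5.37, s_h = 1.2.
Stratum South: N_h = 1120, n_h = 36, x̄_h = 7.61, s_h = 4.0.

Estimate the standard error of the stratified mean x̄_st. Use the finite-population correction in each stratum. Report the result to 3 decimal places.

SE(x̄_st) ≈ 0.350

V̂(x̄_st) = Σ W_h² (1 − n_h/N_h) s_h²/n_h, with W_h = N_h/N and N = 2140:
  stratum North: (400/2140)²·(1 − 72/400)·2.8²/72 = 0.00311953
  stratum Central: (620/2140)²·(1 − 58/620)·1.2²/58 = 0.00188901
  stratum South: (1120/2140)²·(1 − 36/1120)·4.0²/36 = 0.117825
V̂(x̄_st) = 0.122833
SE(x̄_st) = √0.122833 = 0.350476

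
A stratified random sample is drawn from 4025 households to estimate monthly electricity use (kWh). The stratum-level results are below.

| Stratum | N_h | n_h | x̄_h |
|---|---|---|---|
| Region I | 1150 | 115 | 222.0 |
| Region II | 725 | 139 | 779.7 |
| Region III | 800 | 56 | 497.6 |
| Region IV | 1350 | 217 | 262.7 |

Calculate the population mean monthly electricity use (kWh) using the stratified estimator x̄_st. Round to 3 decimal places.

x̄_st ≈ 390.884

N = Σ N_h = 4025. Stratum weights W_h = N_h/N.
x̄_st = (1150·222.0 + 725·779.7 + 800·497.6 + 1350·262.7) / 4025 = 390.88385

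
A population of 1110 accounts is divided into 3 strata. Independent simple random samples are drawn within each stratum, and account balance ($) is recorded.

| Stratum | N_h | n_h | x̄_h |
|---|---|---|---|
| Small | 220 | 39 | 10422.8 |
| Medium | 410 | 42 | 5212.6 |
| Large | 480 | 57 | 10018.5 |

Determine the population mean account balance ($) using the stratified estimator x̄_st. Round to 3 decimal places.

N = Σ N_h = 1110. Stratum weights W_h = N_h/N.
x̄_st = (220·10422.8 + 410·5212.6 + 480·10018.5) / 1110 = 8323.47928

x̄_st ≈ 8323.479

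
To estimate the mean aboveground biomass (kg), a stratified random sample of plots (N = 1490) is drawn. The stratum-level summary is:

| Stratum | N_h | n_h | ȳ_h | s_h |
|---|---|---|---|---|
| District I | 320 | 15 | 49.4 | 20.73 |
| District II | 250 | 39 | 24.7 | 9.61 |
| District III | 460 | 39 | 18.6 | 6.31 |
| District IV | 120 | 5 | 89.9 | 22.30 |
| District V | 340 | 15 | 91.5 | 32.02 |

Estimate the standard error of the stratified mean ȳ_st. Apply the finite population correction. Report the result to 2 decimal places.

V̂(ȳ_st) = Σ W_h² (1 − n_h/N_h) s_h²/n_h, with W_h = N_h/N and N = 1490:
  stratum District I: (320/1490)²·(1 − 15/320)·20.73²/15 = 1.25946
  stratum District II: (250/1490)²·(1 − 39/250)·9.61²/39 = 0.0562642
  stratum District III: (460/1490)²·(1 − 39/460)·6.31²/39 = 0.0890557
  stratum District IV: (120/1490)²·(1 − 5/120)·22.30²/5 = 0.618225
  stratum District V: (340/1490)²·(1 − 15/340)·32.02²/15 = 3.40205
V̂(ȳ_st) = 5.42506
SE(ȳ_st) = √5.42506 = 2.32918

SE(ȳ_st) ≈ 2.33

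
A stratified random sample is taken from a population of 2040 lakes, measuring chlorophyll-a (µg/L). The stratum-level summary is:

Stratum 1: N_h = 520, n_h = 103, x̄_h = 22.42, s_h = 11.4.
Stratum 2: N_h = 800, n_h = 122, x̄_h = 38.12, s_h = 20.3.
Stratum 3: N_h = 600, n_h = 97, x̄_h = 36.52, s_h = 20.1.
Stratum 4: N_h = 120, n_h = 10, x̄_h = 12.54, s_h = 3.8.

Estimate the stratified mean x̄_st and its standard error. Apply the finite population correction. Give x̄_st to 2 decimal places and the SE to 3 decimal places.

x̄_st ≈ 32.14, SE ≈ 0.901

x̄_st = Σ W_h x̄_h = (520·22.42 + 800·38.12 + 600·36.52 + 120·12.54)/2040 = 32.14275
V̂(x̄_st) = Σ W_h² (1 − n_h/N_h) s_h²/n_h, with W_h = N_h/N and N = 2040:
  stratum 1: (520/2040)²·(1 − 103/520)·11.4²/103 = 0.0657433
  stratum 2: (800/2040)²·(1 − 122/800)·20.3²/122 = 0.440242
  stratum 3: (600/2040)²·(1 − 97/600)·20.1²/97 = 0.30205
  stratum 4: (120/2040)²·(1 − 10/120)·3.8²/10 = 0.00458016
V̂(x̄_st) = 0.812616
SE(x̄_st) = √0.812616 = 0.901452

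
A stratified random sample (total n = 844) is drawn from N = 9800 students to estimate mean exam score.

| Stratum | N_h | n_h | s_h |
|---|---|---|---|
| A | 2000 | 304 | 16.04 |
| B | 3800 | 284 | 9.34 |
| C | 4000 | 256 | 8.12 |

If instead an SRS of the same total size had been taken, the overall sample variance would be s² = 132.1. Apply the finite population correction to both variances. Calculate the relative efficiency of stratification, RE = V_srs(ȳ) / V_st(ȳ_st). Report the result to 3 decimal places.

V̂(ȳ_st) = Σ W_h² (1 − n_h/N_h) s_h²/n_h, with W_h = N_h/N and N = 9800:
  stratum A: (2000/9800)²·(1 − 304/2000)·16.04²/304 = 0.0298909
  stratum B: (3800/9800)²·(1 − 284/3800)·9.34²/284 = 0.0427322
  stratum C: (4000/9800)²·(1 − 256/4000)·8.12²/256 = 0.040162
V_st = 0.112785
V_srs = (1 − 844/9800)·132.1/844 = 0.143037
Relative efficiency = V_srs / V_st = 0.143037/0.112785 = 1.2682

RE ≈ 1.268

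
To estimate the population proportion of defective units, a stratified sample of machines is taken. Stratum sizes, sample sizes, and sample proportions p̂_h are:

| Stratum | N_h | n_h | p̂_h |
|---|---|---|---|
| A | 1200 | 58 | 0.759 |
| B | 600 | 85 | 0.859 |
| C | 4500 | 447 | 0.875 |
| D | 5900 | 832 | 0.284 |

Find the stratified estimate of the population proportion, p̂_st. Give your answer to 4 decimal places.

p̂_st ≈ 0.5770

N = 12200; stratum weights W_h = N_h/N.
p̂_st = Σ W_h p̂_h = (1200·0.759 + 600·0.859 + 4500·0.875 + 5900·0.284)/12200 = 0.57699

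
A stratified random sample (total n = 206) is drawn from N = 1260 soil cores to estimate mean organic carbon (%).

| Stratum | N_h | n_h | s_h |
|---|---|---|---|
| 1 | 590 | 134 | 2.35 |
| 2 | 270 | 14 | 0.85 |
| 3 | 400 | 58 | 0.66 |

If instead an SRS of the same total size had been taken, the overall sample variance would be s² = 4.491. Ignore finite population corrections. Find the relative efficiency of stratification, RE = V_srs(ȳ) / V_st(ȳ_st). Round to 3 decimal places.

RE ≈ 1.792

V̂(ȳ_st) = Σ W_h² s_h²/n_h, with W_h = N_h/N and N = 1260:
  stratum 1: (590/1260)²·2.35²/134 = 0.00903637
  stratum 2: (270/1260)²·0.85²/14 = 0.00236972
  stratum 3: (400/1260)²·0.66²/58 = 0.0007569
V_st = 0.012163
V_srs = s²/n = 4.491/206 = 0.021801
Relative efficiency = V_srs / V_st = 0.021801/0.012163 = 1.7924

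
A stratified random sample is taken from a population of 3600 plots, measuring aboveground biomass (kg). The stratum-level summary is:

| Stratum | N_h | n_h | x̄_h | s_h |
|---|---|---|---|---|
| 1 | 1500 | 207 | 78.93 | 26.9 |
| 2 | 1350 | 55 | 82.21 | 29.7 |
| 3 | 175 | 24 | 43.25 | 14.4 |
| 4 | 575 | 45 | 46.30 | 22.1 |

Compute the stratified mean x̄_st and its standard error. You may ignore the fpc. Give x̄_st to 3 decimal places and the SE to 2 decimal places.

x̄_st ≈ 73.214, SE ≈ 1.78

x̄_st = Σ W_h x̄_h = (1500·78.93 + 1350·82.21 + 175·43.25 + 575·46.30)/3600 = 73.21382
V̂(x̄_st) = Σ W_h² s_h²/n_h, with W_h = N_h/N and N = 3600:
  stratum 1: (1500/3600)²·26.9²/207 = 0.606892
  stratum 2: (1350/3600)²·29.7²/55 = 2.25534
  stratum 3: (175/3600)²·14.4²/24 = 0.0204167
  stratum 4: (575/3600)²·22.1²/45 = 0.276887
V̂(x̄_st) = 3.15954
SE(x̄_st) = √3.15954 = 1.77751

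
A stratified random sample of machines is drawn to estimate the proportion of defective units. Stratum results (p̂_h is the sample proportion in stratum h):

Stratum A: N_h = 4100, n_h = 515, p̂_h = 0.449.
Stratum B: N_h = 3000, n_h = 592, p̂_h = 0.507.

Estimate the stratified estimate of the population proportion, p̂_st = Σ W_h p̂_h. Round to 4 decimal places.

p̂_st ≈ 0.4735

N = 7100; stratum weights W_h = N_h/N.
p̂_st = Σ W_h p̂_h = (4100·0.449 + 3000·0.507)/7100 = 0.47351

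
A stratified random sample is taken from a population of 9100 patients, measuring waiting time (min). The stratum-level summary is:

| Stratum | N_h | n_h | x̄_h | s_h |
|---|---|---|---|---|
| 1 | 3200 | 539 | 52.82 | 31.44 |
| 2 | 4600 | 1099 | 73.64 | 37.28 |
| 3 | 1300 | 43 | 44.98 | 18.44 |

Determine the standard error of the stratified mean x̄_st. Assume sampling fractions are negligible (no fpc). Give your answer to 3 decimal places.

V̂(x̄_st) = Σ W_h² s_h²/n_h, with W_h = N_h/N and N = 9100:
  stratum 1: (3200/9100)²·31.44²/539 = 0.226774
  stratum 2: (4600/9100)²·37.28²/1099 = 0.323137
  stratum 3: (1300/9100)²·18.44²/43 = 0.161383
V̂(x̄_st) = 0.711294
SE(x̄_st) = √0.711294 = 0.843383

SE(x̄_st) ≈ 0.843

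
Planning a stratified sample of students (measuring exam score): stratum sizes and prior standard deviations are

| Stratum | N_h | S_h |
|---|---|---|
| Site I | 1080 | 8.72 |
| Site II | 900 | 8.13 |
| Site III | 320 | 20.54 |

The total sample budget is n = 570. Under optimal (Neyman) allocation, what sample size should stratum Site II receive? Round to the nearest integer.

Neyman allocation: n_h = n · N_h S_h / Σ N_i S_i, with n = 570.
  stratum Site I: N_h·S_h = 1080·8.72 = 9417.60
  stratum Site II: N_h·S_h = 900·8.13 = 7317.00
  stratum Site III: N_h·S_h = 320·20.54 = 6572.80
Σ N_h S_h = 23307.40
n for stratum Site II = 570·7317.00/23307.40 = 178.943 → 179

179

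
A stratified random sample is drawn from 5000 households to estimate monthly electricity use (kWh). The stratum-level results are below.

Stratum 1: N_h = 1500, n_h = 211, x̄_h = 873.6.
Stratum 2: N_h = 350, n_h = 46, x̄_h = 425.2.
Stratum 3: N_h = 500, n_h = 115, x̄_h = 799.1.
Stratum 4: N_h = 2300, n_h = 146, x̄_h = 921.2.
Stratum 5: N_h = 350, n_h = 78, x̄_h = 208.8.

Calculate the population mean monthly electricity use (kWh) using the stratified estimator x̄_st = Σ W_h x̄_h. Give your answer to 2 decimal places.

x̄_st ≈ 810.12

N = Σ N_h = 5000. Stratum weights W_h = N_h/N.
x̄_st = (1500·873.6 + 350·425.2 + 500·799.1 + 2300·921.2 + 350·208.8) / 5000 = 810.1220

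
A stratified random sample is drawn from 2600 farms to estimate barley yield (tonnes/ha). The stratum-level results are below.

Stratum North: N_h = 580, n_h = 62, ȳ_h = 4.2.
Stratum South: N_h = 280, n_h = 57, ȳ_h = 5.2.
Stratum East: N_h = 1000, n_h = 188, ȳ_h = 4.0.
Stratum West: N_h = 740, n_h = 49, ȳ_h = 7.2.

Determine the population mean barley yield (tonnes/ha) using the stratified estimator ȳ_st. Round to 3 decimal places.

ȳ_st ≈ 5.085

N = Σ N_h = 2600. Stratum weights W_h = N_h/N.
ȳ_st = (580·4.2 + 280·5.2 + 1000·4.0 + 740·7.2) / 2600 = 5.08462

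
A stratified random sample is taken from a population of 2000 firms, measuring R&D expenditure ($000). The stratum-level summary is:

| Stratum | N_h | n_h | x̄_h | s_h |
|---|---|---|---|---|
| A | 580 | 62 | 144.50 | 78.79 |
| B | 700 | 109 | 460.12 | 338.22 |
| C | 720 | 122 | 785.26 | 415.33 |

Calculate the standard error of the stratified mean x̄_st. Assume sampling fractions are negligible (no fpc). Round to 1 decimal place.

V̂(x̄_st) = Σ W_h² s_h²/n_h, with W_h = N_h/N and N = 2000:
  stratum A: (580/2000)²·78.79²/62 = 8.42067
  stratum B: (700/2000)²·338.22²/109 = 128.561
  stratum C: (720/2000)²·415.33²/122 = 183.245
V̂(x̄_st) = 320.226
SE(x̄_st) = √320.226 = 17.8949

SE(x̄_st) ≈ 17.9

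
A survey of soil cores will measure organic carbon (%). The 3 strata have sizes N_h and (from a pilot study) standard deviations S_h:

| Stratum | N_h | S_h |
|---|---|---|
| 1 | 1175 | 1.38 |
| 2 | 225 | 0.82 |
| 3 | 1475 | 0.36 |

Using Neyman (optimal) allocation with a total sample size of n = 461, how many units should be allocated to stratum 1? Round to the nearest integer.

320

Neyman allocation: n_h = n · N_h S_h / Σ N_i S_i, with n = 461.
  stratum 1: N_h·S_h = 1175·1.38 = 1621.50
  stratum 2: N_h·S_h = 225·0.82 = 184.50
  stratum 3: N_h·S_h = 1475·0.36 = 531.00
Σ N_h S_h = 2337.00
n for stratum 1 = 461·1621.50/2337.00 = 319.859 → 320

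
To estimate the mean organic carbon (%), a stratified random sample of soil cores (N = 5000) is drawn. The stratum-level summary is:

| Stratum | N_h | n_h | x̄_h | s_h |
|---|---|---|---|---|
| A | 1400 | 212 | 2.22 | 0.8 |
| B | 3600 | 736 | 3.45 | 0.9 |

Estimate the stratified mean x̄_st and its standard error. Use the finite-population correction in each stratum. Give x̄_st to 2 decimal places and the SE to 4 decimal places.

x̄_st = Σ W_h x̄_h = (1400·2.22 + 3600·3.45)/5000 = 3.10560
V̂(x̄_st) = Σ W_h² (1 − n_h/N_h) s_h²/n_h, with W_h = N_h/N and N = 5000:
  stratum A: (1400/5000)²·(1 − 212/1400)·0.8²/212 = 0.000200839
  stratum B: (3600/5000)²·(1 − 736/3600)·0.9²/736 = 0.000453882
V̂(x̄_st) = 0.000654721
SE(x̄_st) = √0.000654721 = 0.0255875

x̄_st ≈ 3.11, SE ≈ 0.0256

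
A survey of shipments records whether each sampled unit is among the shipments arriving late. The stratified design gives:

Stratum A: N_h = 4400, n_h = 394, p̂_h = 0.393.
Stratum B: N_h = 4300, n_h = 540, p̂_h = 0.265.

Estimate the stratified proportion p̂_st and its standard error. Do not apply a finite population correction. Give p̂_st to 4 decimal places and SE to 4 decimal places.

p̂_st ≈ 0.3297, SE ≈ 0.0156

N = 8700; stratum weights W_h = N_h/N.
p̂_st = Σ W_h p̂_h = (4400·0.393 + 4300·0.265)/8700 = 0.32974
V̂(p̂_st) = Σ W_h² p̂_h(1−p̂_h)/(n_h−1):
  stratum A: (4400/8700)²·0.393·0.607/393 = 0.000155259
  stratum B: (4300/8700)²·0.265·0.735/539 = 8.8276e-05
V̂(p̂_st) = 0.000243535; SE = √V̂ = 0.0156056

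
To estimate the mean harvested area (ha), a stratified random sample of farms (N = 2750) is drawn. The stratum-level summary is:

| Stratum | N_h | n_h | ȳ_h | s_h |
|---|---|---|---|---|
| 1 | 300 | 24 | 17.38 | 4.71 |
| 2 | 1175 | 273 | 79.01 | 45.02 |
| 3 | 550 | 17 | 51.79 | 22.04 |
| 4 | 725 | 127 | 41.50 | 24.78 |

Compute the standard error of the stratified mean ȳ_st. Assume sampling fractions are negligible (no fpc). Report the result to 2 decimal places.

SE(ȳ_st) ≈ 1.69

V̂(ȳ_st) = Σ W_h² s_h²/n_h, with W_h = N_h/N and N = 2750:
  stratum 1: (300/2750)²·4.71²/24 = 0.0110004
  stratum 2: (1175/2750)²·45.02²/273 = 1.35537
  stratum 3: (550/2750)²·22.04²/17 = 1.14297
  stratum 4: (725/2750)²·24.78²/127 = 0.336054
V̂(ȳ_st) = 2.8454
SE(ȳ_st) = √2.8454 = 1.68683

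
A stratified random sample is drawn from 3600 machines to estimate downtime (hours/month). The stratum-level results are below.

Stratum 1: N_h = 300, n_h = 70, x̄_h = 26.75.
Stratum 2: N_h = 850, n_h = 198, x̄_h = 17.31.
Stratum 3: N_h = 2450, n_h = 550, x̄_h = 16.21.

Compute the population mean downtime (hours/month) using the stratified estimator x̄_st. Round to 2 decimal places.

x̄_st ≈ 17.35

N = Σ N_h = 3600. Stratum weights W_h = N_h/N.
x̄_st = (300·26.75 + 850·17.31 + 2450·16.21) / 3600 = 17.3481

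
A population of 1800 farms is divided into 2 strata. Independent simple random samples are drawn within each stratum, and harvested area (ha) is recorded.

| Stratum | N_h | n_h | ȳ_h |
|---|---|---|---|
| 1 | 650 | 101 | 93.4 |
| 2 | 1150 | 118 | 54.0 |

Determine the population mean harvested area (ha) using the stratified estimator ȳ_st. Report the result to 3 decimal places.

N = Σ N_h = 1800. Stratum weights W_h = N_h/N.
ȳ_st = (650·93.4 + 1150·54.0) / 1800 = 68.22778

ȳ_st ≈ 68.228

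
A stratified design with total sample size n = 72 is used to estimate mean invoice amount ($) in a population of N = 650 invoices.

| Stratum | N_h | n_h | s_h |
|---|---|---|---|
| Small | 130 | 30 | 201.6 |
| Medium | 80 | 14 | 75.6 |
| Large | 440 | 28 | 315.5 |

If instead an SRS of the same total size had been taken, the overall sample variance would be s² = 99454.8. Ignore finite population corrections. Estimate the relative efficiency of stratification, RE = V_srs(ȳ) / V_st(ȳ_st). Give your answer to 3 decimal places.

V̂(ȳ_st) = Σ W_h² s_h²/n_h, with W_h = N_h/N and N = 650:
  stratum Small: (130/650)²·201.6²/30 = 54.1901
  stratum Medium: (80/650)²·75.6²/14 = 6.18399
  stratum Large: (440/650)²·315.5²/28 = 1628.99
V_st = 1689.37
V_srs = s²/n = 99454.8/72 = 1381.32
Relative efficiency = V_srs / V_st = 1381.32/1689.37 = 0.8177

RE ≈ 0.818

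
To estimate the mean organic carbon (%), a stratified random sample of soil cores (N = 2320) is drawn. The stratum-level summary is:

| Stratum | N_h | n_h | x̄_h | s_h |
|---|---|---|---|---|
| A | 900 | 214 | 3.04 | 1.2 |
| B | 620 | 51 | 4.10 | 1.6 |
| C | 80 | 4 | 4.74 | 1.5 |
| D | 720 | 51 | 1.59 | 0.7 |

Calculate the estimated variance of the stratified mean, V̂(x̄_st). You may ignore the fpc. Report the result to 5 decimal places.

V̂(x̄_st) ≈ 0.00619

V̂(x̄_st) = Σ W_h² s_h²/n_h, with W_h = N_h/N and N = 2320:
  stratum A: (900/2320)²·1.2²/214 = 0.00101265
  stratum B: (620/2320)²·1.6²/51 = 0.0035849
  stratum C: (80/2320)²·1.5²/4 = 0.000668847
  stratum D: (720/2320)²·0.7²/51 = 0.000925369
V̂(x̄_st) = 0.00619176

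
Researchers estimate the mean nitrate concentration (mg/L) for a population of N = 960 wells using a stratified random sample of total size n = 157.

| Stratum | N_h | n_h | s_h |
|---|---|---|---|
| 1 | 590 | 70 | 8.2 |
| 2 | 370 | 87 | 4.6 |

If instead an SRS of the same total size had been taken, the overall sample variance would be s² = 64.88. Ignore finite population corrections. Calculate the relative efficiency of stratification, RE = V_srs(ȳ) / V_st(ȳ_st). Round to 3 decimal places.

RE ≈ 1.036

V̂(ȳ_st) = Σ W_h² s_h²/n_h, with W_h = N_h/N and N = 960:
  stratum 1: (590/960)²·8.2²/70 = 0.36282
  stratum 2: (370/960)²·4.6²/87 = 0.0361291
V_st = 0.398949
V_srs = s²/n = 64.88/157 = 0.413248
Relative efficiency = V_srs / V_st = 0.413248/0.398949 = 1.0358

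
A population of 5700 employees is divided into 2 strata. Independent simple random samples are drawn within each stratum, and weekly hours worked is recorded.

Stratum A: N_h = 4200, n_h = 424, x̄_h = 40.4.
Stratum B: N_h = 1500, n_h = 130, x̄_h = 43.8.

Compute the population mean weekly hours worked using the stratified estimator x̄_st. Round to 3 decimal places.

N = Σ N_h = 5700. Stratum weights W_h = N_h/N.
x̄_st = (4200·40.4 + 1500·43.8) / 5700 = 41.29474

x̄_st ≈ 41.295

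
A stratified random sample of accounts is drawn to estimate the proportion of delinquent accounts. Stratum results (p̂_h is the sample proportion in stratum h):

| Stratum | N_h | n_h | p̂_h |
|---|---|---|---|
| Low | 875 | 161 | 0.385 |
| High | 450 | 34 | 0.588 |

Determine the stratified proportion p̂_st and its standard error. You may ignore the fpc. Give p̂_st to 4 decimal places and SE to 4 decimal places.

p̂_st ≈ 0.4539, SE ≈ 0.0386

N = 1325; stratum weights W_h = N_h/N.
p̂_st = Σ W_h p̂_h = (875·0.385 + 450·0.588)/1325 = 0.45394
V̂(p̂_st) = Σ W_h² p̂_h(1−p̂_h)/(n_h−1):
  stratum Low: (875/1325)²·0.385·0.615/160 = 0.000645357
  stratum High: (450/1325)²·0.588·0.412/33 = 0.000846747
V̂(p̂_st) = 0.0014921; SE = √V̂ = 0.0386278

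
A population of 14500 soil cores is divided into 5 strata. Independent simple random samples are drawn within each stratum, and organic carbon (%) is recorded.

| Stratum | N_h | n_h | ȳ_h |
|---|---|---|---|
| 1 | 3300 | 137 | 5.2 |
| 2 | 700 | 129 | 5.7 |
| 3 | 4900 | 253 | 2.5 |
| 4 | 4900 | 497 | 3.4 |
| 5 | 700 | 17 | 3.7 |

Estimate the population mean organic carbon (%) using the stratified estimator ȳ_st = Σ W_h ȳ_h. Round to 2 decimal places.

ȳ_st ≈ 3.63

N = Σ N_h = 14500. Stratum weights W_h = N_h/N.
ȳ_st = (3300·5.2 + 700·5.7 + 4900·2.5 + 4900·3.4 + 700·3.7) / 14500 = 3.6310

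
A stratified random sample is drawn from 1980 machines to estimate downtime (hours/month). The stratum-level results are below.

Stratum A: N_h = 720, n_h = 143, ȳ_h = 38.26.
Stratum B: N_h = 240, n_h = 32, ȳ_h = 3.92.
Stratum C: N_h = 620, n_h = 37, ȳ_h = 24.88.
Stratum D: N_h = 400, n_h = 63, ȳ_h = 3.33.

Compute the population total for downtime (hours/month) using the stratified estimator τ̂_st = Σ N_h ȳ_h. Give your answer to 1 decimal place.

τ̂_st = Σ N_h ȳ_h = 720·38.26 + 240·3.92 + 620·24.88 + 400·3.33 = 45245.6

τ̂_st ≈ 45245.6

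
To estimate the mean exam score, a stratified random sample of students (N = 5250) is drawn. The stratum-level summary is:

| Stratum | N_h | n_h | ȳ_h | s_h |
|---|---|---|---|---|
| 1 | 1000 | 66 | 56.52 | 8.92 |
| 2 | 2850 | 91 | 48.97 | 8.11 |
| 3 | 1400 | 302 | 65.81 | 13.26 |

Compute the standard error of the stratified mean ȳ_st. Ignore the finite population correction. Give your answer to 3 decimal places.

V̂(ȳ_st) = Σ W_h² s_h²/n_h, with W_h = N_h/N and N = 5250:
  stratum 1: (1000/5250)²·8.92²/66 = 0.0437388
  stratum 2: (2850/5250)²·8.11²/91 = 0.212996
  stratum 3: (1400/5250)²·13.26²/302 = 0.0414016
V̂(ȳ_st) = 0.298136
SE(ȳ_st) = √0.298136 = 0.546019

SE(ȳ_st) ≈ 0.546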